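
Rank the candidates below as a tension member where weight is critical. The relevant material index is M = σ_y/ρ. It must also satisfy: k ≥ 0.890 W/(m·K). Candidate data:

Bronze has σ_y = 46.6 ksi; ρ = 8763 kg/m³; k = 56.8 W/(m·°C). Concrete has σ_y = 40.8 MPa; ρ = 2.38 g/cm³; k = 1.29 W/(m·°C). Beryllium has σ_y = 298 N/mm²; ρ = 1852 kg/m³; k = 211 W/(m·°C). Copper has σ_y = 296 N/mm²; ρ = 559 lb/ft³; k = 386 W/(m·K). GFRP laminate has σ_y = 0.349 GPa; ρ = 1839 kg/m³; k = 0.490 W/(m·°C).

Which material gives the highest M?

beryllium

Screen on constraints: k ≥ 0.890 W/(m·K). Survivors: bronze, concrete, beryllium, copper.
After converting to SI:
  bronze: σ_y = 321.3 MPa, ρ = 8763 kg/m³
  concrete: σ_y = 40.80 MPa, ρ = 2380 kg/m³
  beryllium: σ_y = 298.0 MPa, ρ = 1852 kg/m³
  copper: σ_y = 296.0 MPa, ρ = 8954 kg/m³
  beryllium: M = 161 kN·m/kg
  bronze: M = 36.7 kN·m/kg
  copper: M = 33.1 kN·m/kg
  concrete: M = 17.1 kN·m/kg
Beryllium ranks first.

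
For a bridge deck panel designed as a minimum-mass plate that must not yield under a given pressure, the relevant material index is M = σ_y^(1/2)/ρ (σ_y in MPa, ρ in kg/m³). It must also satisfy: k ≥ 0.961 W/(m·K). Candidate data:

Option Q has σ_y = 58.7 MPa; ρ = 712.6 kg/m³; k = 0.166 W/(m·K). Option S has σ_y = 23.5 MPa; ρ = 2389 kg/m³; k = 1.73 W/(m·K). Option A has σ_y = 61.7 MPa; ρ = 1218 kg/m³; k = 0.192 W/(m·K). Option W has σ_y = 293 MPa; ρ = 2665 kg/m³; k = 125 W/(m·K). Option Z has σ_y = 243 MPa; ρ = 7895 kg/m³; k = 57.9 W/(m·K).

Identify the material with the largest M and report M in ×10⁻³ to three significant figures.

option W, M = 6.42×10⁻³

Screen on constraints: k ≥ 0.961 W/(m·K). Survivors: option S, option W, option Z.
Per-candidate index values:
  option W: M = 6.42×10⁻³
  option S: M = 2.03×10⁻³
  option Z: M = 1.97×10⁻³
The maximum is for option W.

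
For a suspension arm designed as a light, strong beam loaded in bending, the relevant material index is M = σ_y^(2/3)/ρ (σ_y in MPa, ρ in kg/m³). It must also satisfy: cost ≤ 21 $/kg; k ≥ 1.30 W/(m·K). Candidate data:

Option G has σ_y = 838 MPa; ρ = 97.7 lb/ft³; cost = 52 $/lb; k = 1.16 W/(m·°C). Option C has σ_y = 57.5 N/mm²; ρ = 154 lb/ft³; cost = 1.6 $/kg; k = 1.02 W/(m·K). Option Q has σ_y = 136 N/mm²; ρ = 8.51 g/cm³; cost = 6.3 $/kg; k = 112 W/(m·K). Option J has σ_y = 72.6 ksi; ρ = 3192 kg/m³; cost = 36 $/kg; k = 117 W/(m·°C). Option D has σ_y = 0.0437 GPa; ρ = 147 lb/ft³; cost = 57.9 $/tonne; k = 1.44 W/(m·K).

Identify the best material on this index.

Screen on constraints: cost ≤ 21 $/kg; k ≥ 1.30 W/(m·K). Survivors: option Q, option D.
Normalizing units and computing the index:
  option Q: σ_y = 136.0 MPa, ρ = 8510 kg/m³
  option D: σ_y = 43.70 MPa, ρ = 2355 kg/m³
  option D: M = 5.27×10⁻³
  option Q: M = 3.11×10⁻³
Highest index: option D.

option D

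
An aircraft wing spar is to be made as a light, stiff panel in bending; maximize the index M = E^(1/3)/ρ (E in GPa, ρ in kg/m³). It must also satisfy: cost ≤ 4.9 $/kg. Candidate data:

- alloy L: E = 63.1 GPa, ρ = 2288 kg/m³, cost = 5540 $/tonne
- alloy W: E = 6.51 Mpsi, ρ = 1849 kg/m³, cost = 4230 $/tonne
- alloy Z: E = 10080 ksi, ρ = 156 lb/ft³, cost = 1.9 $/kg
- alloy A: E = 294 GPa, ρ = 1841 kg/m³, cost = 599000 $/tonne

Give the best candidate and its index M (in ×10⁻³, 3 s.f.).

Screen on constraints: cost ≤ 4.9 $/kg. Survivors: alloy W, alloy Z.
Putting every candidate on a common basis:
  alloy W: E = 44.88 GPa, ρ = 1849 kg/m³
  alloy Z: E = 69.50 GPa, ρ = 2499 kg/m³
  alloy W: M = 1.92×10⁻³
  alloy Z: M = 1.65×10⁻³
Alloy W has the largest M.

alloy W, M = 1.92×10⁻³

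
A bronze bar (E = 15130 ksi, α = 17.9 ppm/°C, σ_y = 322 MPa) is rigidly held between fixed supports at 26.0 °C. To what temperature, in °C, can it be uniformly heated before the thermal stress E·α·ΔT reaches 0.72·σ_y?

E = 15130 ksi = 104.3 GPa.
E·α·ΔT = 231.8 MPa ⇒ ΔT = 231.8 / (104.3×10³ × 17.9×10⁻⁶) = 124.2 K.
T = 26.0 + 124.2 = 150.2 °C.

150 °C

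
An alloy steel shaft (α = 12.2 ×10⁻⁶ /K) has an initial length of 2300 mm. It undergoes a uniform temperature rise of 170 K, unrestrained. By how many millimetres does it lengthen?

ΔL = α·L₀·ΔT = 12.2×10⁻⁶ × 2300 mm × 170.0 K = 4.77 mm.

4.77 mm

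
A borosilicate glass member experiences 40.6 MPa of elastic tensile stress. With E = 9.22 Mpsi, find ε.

6.39×10⁻⁴

E = 9.22 Mpsi = 63.57 GPa = 63570 MPa.
ε = σ/E = 40.6 / 63570 = 6.39×10⁻⁴.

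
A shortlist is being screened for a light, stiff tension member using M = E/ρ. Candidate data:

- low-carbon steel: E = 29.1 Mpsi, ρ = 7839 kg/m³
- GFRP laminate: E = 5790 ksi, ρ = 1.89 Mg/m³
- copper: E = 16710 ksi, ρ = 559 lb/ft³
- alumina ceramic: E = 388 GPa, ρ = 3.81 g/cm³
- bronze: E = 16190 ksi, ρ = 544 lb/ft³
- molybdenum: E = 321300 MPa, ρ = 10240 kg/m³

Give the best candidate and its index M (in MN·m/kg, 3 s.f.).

Normalizing units and computing the index:
  low-carbon steel: E = 200.6 GPa, ρ = 7839 kg/m³
  GFRP laminate: E = 39.92 GPa, ρ = 1890 kg/m³
  copper: E = 115.2 GPa, ρ = 8954 kg/m³
  alumina ceramic: E = 388.0 GPa, ρ = 3810 kg/m³
  bronze: E = 111.6 GPa, ρ = 8714 kg/m³
  molybdenum: E = 321.3 GPa, ρ = 10240 kg/m³
  alumina ceramic: M = 102 MN·m/kg
  molybdenum: M = 31.4 MN·m/kg
  low-carbon steel: M = 25.6 MN·m/kg
  GFRP laminate: M = 21.1 MN·m/kg
  copper: M = 12.9 MN·m/kg
  bronze: M = 12.8 MN·m/kg
Highest index: alumina ceramic.

alumina ceramic, M = 102 MN·m/kg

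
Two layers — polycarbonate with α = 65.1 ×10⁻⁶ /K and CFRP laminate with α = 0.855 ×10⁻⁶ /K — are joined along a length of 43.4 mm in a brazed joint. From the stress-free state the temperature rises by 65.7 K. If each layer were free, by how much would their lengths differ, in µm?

Δα = |65.1 − 0.855|×10⁻⁶/K = 64.2×10⁻⁶/K.
ΔL_mismatch = Δα·L·ΔT = 64.2×10⁻⁶ × 43.4 mm × 65.7 K = 183 µm.

183 µm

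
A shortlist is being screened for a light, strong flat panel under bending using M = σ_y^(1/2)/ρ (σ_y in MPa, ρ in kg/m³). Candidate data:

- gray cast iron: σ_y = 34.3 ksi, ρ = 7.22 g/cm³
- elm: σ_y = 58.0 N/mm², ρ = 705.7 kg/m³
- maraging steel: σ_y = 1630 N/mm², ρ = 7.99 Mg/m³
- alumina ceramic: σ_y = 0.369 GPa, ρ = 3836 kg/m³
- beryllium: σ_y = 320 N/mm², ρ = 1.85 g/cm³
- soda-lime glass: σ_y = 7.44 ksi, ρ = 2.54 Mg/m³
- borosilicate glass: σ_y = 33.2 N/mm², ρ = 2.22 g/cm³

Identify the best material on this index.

elm

Normalizing units and computing the index:
  gray cast iron: σ_y = 236.5 MPa, ρ = 7220 kg/m³
  elm: σ_y = 58.00 MPa, ρ = 705.7 kg/m³
  maraging steel: σ_y = 1630 MPa, ρ = 7990 kg/m³
  alumina ceramic: σ_y = 369.0 MPa, ρ = 3836 kg/m³
  beryllium: σ_y = 320.0 MPa, ρ = 1850 kg/m³
  soda-lime glass: σ_y = 51.30 MPa, ρ = 2540 kg/m³
  borosilicate glass: σ_y = 33.20 MPa, ρ = 2220 kg/m³
  elm: M = 10.8×10⁻³
  beryllium: M = 9.67×10⁻³
  maraging steel: M = 5.05×10⁻³
  alumina ceramic: M = 5.01×10⁻³
  soda-lime glass: M = 2.82×10⁻³
  borosilicate glass: M = 2.60×10⁻³
  gray cast iron: M = 2.13×10⁻³
Highest index: elm.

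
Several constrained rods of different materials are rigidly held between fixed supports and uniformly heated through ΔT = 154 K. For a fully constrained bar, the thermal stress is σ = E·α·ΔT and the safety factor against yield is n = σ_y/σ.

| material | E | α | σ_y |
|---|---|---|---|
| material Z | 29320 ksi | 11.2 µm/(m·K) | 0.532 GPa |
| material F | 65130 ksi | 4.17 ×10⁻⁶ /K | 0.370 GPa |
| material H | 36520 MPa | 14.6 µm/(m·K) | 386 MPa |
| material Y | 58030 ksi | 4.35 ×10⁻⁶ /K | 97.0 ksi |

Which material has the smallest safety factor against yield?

material F

In consistent units (E in GPa, α in ×10⁻⁶/K, σ_y in MPa):
  material Z: E = 202.2, α = 11.2, σ_y = 532.0 → σ = 349 MPa, n = 1.53
  material F: E = 449.1, α = 4.17, σ_y = 370.0 → σ = 288 MPa, n = 1.28
  material H: E = 36.52, α = 14.6, σ_y = 386.0 → σ = 82.1 MPa, n = 4.70
  material Y: E = 400.1, α = 4.35, σ_y = 668.8 → σ = 268 MPa, n = 2.50
Material F has the lowest safety factor, n = 1.28.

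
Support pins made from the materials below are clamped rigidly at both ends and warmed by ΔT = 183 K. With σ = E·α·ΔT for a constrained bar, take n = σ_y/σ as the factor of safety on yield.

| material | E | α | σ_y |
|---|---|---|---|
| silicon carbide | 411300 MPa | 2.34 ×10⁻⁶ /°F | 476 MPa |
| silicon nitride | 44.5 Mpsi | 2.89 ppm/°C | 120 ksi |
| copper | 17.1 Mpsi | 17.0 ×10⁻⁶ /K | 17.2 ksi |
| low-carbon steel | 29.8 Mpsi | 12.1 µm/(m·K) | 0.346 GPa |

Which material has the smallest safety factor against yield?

copper

Converting E to GPa, α to ×10⁻⁶/K, σ_y to MPa, then σ and n for each:
  silicon carbide: E = 411.3, α = 4.21, σ_y = 476.0 → σ = 317 MPa, n = 1.50
  silicon nitride: E = 306.8, α = 2.89, σ_y = 827.4 → σ = 162 MPa, n = 5.10
  copper: E = 117.9, α = 17.0, σ_y = 118.6 → σ = 367 MPa, n = 0.323
  low-carbon steel: E = 205.5, α = 12.1, σ_y = 346.0 → σ = 455 MPa, n = 0.761
Smallest n: copper with n = 0.323.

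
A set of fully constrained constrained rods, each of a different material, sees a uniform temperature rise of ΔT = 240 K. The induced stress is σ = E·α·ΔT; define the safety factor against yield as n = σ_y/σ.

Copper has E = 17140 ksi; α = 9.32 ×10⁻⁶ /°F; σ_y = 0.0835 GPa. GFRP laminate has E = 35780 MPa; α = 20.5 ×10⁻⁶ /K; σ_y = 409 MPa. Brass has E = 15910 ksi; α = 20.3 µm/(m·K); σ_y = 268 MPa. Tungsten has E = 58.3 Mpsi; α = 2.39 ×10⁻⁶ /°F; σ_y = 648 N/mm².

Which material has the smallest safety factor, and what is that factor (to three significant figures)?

Per material, after unit conversion:
  copper: E = 118.2, α = 16.8, σ_y = 83.50 → σ = 476 MPa, n = 0.175
  GFRP laminate: E = 35.78, α = 20.5, σ_y = 409.0 → σ = 176 MPa, n = 2.32
  brass: E = 109.7, α = 20.3, σ_y = 268.0 → σ = 534 MPa, n = 0.501
  tungsten: E = 402.0, α = 4.30, σ_y = 648.0 → σ = 415 MPa, n = 1.56
The minimum is copper at n = 0.175.

copper, n = 0.175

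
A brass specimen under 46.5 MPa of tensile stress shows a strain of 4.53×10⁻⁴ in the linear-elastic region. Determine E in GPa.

E = σ/ε = 46.5 MPa / 4.53×10⁻⁴ = 102600 MPa = 103 GPa.

103 GPa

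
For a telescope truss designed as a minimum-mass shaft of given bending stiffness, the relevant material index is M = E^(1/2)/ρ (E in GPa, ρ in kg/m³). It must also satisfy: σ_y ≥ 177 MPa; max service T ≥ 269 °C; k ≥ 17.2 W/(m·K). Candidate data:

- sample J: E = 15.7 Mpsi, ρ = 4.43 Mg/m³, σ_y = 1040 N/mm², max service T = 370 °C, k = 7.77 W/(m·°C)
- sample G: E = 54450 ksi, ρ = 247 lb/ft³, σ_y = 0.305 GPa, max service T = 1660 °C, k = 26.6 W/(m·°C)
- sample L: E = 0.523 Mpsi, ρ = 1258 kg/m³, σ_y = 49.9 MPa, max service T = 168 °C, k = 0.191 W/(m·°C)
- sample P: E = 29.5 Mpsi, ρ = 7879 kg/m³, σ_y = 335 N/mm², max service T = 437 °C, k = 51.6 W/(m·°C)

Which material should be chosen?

sample G

Screen on constraints: σ_y ≥ 177 MPa; max service T ≥ 269 °C; k ≥ 17.2 W/(m·K). Survivors: sample G, sample P.
Convert each candidate to consistent units, then evaluate M:
  sample G: E = 375.4 GPa, ρ = 3957 kg/m³
  sample P: E = 203.4 GPa, ρ = 7879 kg/m³
  sample G: M = 4.90×10⁻³
  sample P: M = 1.81×10⁻³
Highest index: sample G.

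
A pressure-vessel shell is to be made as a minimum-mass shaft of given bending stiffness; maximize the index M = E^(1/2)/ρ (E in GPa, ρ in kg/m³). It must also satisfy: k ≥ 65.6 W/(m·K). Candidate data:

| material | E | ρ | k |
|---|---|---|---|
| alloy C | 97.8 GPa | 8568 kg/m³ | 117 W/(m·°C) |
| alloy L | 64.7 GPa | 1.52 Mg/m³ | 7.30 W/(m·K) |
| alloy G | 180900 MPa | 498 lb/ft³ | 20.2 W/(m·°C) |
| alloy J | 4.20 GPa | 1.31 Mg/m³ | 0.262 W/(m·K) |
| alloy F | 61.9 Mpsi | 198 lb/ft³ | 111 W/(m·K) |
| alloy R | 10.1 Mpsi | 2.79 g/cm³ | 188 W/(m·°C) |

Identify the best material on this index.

Screen on constraints: k ≥ 65.6 W/(m·K). Survivors: alloy C, alloy F, alloy R.
In SI units:
  alloy C: E = 97.80 GPa, ρ = 8568 kg/m³
  alloy F: E = 426.8 GPa, ρ = 3172 kg/m³
  alloy R: E = 69.64 GPa, ρ = 2790 kg/m³
  alloy F: M = 6.51×10⁻³
  alloy R: M = 2.99×10⁻³
  alloy C: M = 1.15×10⁻³
Alloy F ranks first.

alloy F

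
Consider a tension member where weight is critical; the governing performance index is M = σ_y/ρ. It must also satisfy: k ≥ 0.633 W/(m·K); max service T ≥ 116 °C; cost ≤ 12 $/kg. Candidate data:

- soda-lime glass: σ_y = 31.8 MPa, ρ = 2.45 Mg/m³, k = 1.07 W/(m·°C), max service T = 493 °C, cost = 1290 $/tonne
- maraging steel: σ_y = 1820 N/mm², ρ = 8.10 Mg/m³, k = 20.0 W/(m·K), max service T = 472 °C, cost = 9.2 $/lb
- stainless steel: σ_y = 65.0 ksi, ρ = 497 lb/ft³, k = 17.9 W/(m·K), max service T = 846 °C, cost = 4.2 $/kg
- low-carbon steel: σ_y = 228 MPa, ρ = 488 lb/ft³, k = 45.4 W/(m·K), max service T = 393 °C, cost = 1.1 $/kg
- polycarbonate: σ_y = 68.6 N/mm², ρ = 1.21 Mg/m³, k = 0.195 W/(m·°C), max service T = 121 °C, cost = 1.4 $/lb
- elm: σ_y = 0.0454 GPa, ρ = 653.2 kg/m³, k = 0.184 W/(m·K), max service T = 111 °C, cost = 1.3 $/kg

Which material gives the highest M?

Screen on constraints: k ≥ 0.633 W/(m·K); max service T ≥ 116 °C; cost ≤ 12 $/kg. Survivors: soda-lime glass, stainless steel, low-carbon steel.
Putting every candidate on a common basis:
  soda-lime glass: σ_y = 31.80 MPa, ρ = 2450 kg/m³
  stainless steel: σ_y = 448.2 MPa, ρ = 7961 kg/m³
  low-carbon steel: σ_y = 228.0 MPa, ρ = 7817 kg/m³
  stainless steel: M = 56.3 kN·m/kg
  low-carbon steel: M = 29.2 kN·m/kg
  soda-lime glass: M = 13.0 kN·m/kg
Highest index: stainless steel.

stainless steel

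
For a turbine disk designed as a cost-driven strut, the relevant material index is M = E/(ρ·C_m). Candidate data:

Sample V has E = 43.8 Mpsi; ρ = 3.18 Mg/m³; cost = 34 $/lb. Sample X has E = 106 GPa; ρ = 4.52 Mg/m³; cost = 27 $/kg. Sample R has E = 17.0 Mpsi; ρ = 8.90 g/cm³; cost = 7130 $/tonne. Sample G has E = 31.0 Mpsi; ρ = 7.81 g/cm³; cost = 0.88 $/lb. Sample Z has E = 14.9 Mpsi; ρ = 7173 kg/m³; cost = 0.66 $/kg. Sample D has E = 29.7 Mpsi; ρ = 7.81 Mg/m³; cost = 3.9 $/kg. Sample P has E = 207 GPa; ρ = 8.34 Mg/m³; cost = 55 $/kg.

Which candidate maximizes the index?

Putting every candidate on a common basis:
  sample V: E = 302.0 GPa, ρ = 3180 kg/m³, cost = 74.96 $/kg
  sample X: E = 106.0 GPa, ρ = 4520 kg/m³, cost = 27.00 $/kg
  sample R: E = 117.2 GPa, ρ = 8900 kg/m³, cost = 7.130 $/kg
  sample G: E = 213.7 GPa, ρ = 7810 kg/m³, cost = 1.940 $/kg
  sample Z: E = 102.7 GPa, ρ = 7173 kg/m³, cost = 0.6600 $/kg
  sample D: E = 204.8 GPa, ρ = 7810 kg/m³, cost = 3.900 $/kg
  sample P: E = 207.0 GPa, ρ = 8340 kg/m³, cost = 55.00 $/kg
  sample Z: M = 21.7 MN·m per $
  sample G: M = 14.1 MN·m per $
  sample D: M = 6.72 MN·m per $
  sample R: M = 1.85 MN·m per $
  sample V: M = 1.27 MN·m per $
  sample X: M = 0.869 MN·m per $
  sample P: M = 0.451 MN·m per $
The maximum is for sample Z.

sample Z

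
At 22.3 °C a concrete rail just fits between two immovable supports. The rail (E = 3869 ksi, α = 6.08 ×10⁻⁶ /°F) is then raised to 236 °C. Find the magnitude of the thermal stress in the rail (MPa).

62.4 MPa

E = 3869 ksi = 26.68 GPa.
α = 6.08×10⁻⁶/°F × 9/5 = 10.9×10⁻⁶/K.
ΔT = 213.7 K. Constrained thermal stress σ = E·α·ΔT = 26.68×10³ MPa × 10.9×10⁻⁶ × 213.7 = 62.4 MPa (compressive).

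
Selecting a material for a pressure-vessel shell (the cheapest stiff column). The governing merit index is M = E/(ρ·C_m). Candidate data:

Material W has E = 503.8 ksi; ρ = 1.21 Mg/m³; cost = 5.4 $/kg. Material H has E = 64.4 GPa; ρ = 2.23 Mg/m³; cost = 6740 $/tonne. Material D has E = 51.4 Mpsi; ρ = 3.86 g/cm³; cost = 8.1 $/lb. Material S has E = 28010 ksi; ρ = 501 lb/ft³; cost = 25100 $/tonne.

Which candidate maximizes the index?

material D

In SI units:
  material W: E = 3.474 GPa, ρ = 1210 kg/m³, cost = 5.400 $/kg
  material H: E = 64.40 GPa, ρ = 2230 kg/m³, cost = 6.740 $/kg
  material D: E = 354.4 GPa, ρ = 3860 kg/m³, cost = 17.86 $/kg
  material S: E = 193.1 GPa, ρ = 8025 kg/m³, cost = 25.10 $/kg
  material D: M = 5.14 MN·m per $
  material H: M = 4.28 MN·m per $
  material S: M = 0.959 MN·m per $
  material W: M = 0.532 MN·m per $
Material D has the largest M.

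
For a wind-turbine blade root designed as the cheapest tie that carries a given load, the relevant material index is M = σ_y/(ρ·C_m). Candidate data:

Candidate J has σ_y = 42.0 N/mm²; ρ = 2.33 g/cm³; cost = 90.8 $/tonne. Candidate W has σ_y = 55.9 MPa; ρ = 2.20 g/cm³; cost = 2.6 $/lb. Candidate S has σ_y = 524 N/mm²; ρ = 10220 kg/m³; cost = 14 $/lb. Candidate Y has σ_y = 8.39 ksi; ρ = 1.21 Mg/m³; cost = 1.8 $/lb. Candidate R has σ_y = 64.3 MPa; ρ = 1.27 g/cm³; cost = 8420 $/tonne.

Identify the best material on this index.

candidate J

After converting to SI:
  candidate J: σ_y = 42.00 MPa, ρ = 2330 kg/m³, cost = 0.09080 $/kg
  candidate W: σ_y = 55.90 MPa, ρ = 2200 kg/m³, cost = 5.732 $/kg
  candidate S: σ_y = 524.0 MPa, ρ = 10220 kg/m³, cost = 30.86 $/kg
  candidate Y: σ_y = 57.85 MPa, ρ = 1210 kg/m³, cost = 3.968 $/kg
  candidate R: σ_y = 64.30 MPa, ρ = 1270 kg/m³, cost = 8.420 $/kg
  candidate J: M = 199 kN·m per $
  candidate Y: M = 12.0 kN·m per $
  candidate R: M = 6.01 kN·m per $
  candidate W: M = 4.43 kN·m per $
  candidate S: M = 1.66 kN·m per $
Candidate J has the largest M.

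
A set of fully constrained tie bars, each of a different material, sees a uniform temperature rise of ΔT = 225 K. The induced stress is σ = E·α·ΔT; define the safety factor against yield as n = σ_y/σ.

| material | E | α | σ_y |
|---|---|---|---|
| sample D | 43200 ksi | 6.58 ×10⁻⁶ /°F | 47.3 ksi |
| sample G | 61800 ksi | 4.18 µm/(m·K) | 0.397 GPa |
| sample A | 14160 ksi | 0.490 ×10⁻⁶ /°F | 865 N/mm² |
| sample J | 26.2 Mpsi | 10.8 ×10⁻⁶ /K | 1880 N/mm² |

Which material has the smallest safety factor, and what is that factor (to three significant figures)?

sample D, n = 0.411

In consistent units (E in GPa, α in ×10⁻⁶/K, σ_y in MPa):
  sample D: E = 297.9, α = 11.8, σ_y = 326.1 → σ = 794 MPa, n = 0.411
  sample G: E = 426.1, α = 4.18, σ_y = 397.0 → σ = 401 MPa, n = 0.991
  sample A: E = 97.63, α = 0.882, σ_y = 865.0 → σ = 19.4 MPa, n = 44.6
  sample J: E = 180.6, α = 10.8, σ_y = 1880 → σ = 439 MPa, n = 4.28
Sample D has the lowest safety factor, n = 0.411.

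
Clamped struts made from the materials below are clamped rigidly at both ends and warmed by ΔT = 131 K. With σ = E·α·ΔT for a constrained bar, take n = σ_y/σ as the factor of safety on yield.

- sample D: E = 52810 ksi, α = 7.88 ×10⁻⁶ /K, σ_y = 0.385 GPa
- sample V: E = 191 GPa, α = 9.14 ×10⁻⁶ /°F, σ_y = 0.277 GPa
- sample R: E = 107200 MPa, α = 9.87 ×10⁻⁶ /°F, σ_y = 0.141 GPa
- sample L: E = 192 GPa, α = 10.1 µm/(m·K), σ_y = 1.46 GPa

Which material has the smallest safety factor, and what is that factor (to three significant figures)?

Converting E to GPa, α to ×10⁻⁶/K, σ_y to MPa, then σ and n for each:
  sample D: E = 364.1, α = 7.88, σ_y = 385.0 → σ = 376 MPa, n = 1.02
  sample V: E = 191.0, α = 16.5, σ_y = 277.0 → σ = 412 MPa, n = 0.673
  sample R: E = 107.2, α = 17.8, σ_y = 141.0 → σ = 249 MPa, n = 0.565
  sample L: E = 192.0, α = 10.1, σ_y = 1460 → σ = 254 MPa, n = 5.75
The minimum is sample R at n = 0.565.

sample R, n = 0.565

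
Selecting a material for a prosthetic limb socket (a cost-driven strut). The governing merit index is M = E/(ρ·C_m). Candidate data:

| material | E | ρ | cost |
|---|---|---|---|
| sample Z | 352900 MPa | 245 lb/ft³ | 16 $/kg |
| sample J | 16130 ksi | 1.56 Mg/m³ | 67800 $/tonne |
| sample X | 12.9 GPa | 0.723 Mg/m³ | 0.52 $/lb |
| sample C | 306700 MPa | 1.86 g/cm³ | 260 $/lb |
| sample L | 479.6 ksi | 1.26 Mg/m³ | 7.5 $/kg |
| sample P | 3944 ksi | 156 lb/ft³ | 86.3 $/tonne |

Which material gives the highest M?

sample P

Convert each candidate to consistent units, then evaluate M:
  sample Z: E = 352.9 GPa, ρ = 3925 kg/m³, cost = 16.00 $/kg
  sample J: E = 111.2 GPa, ρ = 1560 kg/m³, cost = 67.80 $/kg
  sample X: E = 12.90 GPa, ρ = 723.0 kg/m³, cost = 1.146 $/kg
  sample C: E = 306.7 GPa, ρ = 1860 kg/m³, cost = 573.2 $/kg
  sample L: E = 3.307 GPa, ρ = 1260 kg/m³, cost = 7.500 $/kg
  sample P: E = 27.19 GPa, ρ = 2499 kg/m³, cost = 0.08630 $/kg
  sample P: M = 126 MN·m per $
  sample X: M = 15.6 MN·m per $
  sample Z: M = 5.62 MN·m per $
  sample J: M = 1.05 MN·m per $
  sample L: M = 0.350 MN·m per $
  sample C: M = 0.288 MN·m per $
Sample P has the largest M.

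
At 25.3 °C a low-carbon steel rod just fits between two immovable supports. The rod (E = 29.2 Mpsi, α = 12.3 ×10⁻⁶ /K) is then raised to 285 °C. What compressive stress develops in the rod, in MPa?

E = 29.2 Mpsi = 201.3 GPa.
ΔT = 259.7 K. Constrained thermal stress σ = E·α·ΔT = 201.3×10³ MPa × 12.3×10⁻⁶ × 259.7 = 643 MPa (compressive).

643 MPa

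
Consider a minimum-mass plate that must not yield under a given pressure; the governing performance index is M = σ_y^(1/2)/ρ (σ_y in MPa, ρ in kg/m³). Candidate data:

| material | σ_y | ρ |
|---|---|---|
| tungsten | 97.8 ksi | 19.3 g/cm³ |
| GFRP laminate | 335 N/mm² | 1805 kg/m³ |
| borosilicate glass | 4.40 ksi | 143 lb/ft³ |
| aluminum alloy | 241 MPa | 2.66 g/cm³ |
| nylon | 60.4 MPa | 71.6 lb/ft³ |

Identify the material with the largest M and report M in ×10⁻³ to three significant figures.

GFRP laminate, M = 10.1×10⁻³

Putting every candidate on a common basis:
  tungsten: σ_y = 674.3 MPa, ρ = 19300 kg/m³
  GFRP laminate: σ_y = 335.0 MPa, ρ = 1805 kg/m³
  borosilicate glass: σ_y = 30.34 MPa, ρ = 2291 kg/m³
  aluminum alloy: σ_y = 241.0 MPa, ρ = 2660 kg/m³
  nylon: σ_y = 60.40 MPa, ρ = 1147 kg/m³
  GFRP laminate: M = 10.1×10⁻³
  nylon: M = 6.78×10⁻³
  aluminum alloy: M = 5.84×10⁻³
  borosilicate glass: M = 2.40×10⁻³
  tungsten: M = 1.35×10⁻³
The maximum is for GFRP laminate.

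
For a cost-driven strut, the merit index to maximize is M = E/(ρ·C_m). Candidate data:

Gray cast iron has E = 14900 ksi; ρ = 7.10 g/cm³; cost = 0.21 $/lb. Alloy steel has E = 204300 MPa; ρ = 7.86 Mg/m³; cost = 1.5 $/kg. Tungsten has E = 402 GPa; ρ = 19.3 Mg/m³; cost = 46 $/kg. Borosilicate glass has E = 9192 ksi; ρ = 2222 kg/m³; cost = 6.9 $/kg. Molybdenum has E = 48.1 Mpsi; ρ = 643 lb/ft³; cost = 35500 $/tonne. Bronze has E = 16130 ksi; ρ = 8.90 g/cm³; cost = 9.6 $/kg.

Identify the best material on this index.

After converting to SI:
  gray cast iron: E = 102.7 GPa, ρ = 7100 kg/m³, cost = 0.4630 $/kg
  alloy steel: E = 204.3 GPa, ρ = 7860 kg/m³, cost = 1.500 $/kg
  tungsten: E = 402.0 GPa, ρ = 19300 kg/m³, cost = 46.00 $/kg
  borosilicate glass: E = 63.38 GPa, ρ = 2222 kg/m³, cost = 6.900 $/kg
  molybdenum: E = 331.6 GPa, ρ = 10300 kg/m³, cost = 35.50 $/kg
  bronze: E = 111.2 GPa, ρ = 8900 kg/m³, cost = 9.600 $/kg
  gray cast iron: M = 31.3 MN·m per $
  alloy steel: M = 17.3 MN·m per $
  borosilicate glass: M = 4.13 MN·m per $
  bronze: M = 1.30 MN·m per $
  molybdenum: M = 0.907 MN·m per $
  tungsten: M = 0.453 MN·m per $
Gray cast iron ranks first.

gray cast iron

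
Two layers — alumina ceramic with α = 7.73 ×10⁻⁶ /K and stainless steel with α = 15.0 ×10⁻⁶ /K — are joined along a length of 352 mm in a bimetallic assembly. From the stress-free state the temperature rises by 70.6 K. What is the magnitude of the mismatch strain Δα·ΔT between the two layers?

5.13×10⁻⁴

Δα = |7.73 − 15.0|×10⁻⁶/K = 7.27×10⁻⁶/K.
Mismatch strain = Δα·ΔT = 7.27×10⁻⁶ × 70.6 = 5.13×10⁻⁴.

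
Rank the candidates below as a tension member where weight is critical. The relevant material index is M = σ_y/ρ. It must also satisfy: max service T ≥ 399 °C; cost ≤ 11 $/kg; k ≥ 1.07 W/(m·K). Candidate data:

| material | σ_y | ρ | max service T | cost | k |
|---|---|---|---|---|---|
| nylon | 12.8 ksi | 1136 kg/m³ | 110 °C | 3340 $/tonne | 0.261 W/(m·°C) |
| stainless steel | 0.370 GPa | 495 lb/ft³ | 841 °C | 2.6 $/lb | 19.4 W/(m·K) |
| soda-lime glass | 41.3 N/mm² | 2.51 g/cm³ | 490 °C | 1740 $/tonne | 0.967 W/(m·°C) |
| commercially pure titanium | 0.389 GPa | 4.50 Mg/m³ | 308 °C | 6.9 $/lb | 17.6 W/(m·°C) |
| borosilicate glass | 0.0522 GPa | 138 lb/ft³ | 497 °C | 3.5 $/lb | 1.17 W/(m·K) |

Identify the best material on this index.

Screen on constraints: max service T ≥ 399 °C; cost ≤ 11 $/kg; k ≥ 1.07 W/(m·K). Survivors: stainless steel, borosilicate glass.
Normalizing units and computing the index:
  stainless steel: σ_y = 370.0 MPa, ρ = 7929 kg/m³
  borosilicate glass: σ_y = 52.20 MPa, ρ = 2211 kg/m³
  stainless steel: M = 46.7 kN·m/kg
  borosilicate glass: M = 23.6 kN·m/kg
Stainless steel has the largest M.

stainless steel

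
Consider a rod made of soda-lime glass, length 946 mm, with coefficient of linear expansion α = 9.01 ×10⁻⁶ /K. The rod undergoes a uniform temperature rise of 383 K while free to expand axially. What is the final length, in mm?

949.26 mm

ΔL = α·L₀·ΔT = 9.01×10⁻⁶ × 946 mm × 383.0 K = 3.26 mm.
L = L₀ + ΔL = 946 + 3.26 = 949.26 mm.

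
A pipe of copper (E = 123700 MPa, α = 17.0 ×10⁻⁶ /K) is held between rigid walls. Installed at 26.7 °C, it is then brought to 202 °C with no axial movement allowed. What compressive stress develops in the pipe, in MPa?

369 MPa

E = 123700 MPa = 123.7 GPa.
ΔT = 175.3 K. Constrained thermal stress σ = E·α·ΔT = 123.7×10³ MPa × 17.0×10⁻⁶ × 175.3 = 369 MPa (compressive).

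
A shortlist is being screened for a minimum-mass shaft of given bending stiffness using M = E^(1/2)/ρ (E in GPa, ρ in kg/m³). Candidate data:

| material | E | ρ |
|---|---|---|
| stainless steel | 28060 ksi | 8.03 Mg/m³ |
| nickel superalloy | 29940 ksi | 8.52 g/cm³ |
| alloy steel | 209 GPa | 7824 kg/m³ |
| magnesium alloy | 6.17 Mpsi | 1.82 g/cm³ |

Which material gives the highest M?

magnesium alloy

Convert each candidate to consistent units, then evaluate M:
  stainless steel: E = 193.5 GPa, ρ = 8030 kg/m³
  nickel superalloy: E = 206.4 GPa, ρ = 8520 kg/m³
  alloy steel: E = 209.0 GPa, ρ = 7824 kg/m³
  magnesium alloy: E = 42.54 GPa, ρ = 1820 kg/m³
  magnesium alloy: M = 3.58×10⁻³
  alloy steel: M = 1.85×10⁻³
  stainless steel: M = 1.73×10⁻³
  nickel superalloy: M = 1.69×10⁻³
The maximum is for magnesium alloy.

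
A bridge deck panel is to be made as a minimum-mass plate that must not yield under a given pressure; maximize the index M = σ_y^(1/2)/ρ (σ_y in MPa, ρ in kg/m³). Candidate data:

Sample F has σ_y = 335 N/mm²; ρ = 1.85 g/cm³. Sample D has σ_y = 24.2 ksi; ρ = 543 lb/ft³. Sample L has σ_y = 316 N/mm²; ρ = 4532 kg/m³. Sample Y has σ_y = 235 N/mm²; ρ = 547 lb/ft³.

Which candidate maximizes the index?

sample F

After converting to SI:
  sample F: σ_y = 335.0 MPa, ρ = 1850 kg/m³
  sample D: σ_y = 166.9 MPa, ρ = 8698 kg/m³
  sample L: σ_y = 316.0 MPa, ρ = 4532 kg/m³
  sample Y: σ_y = 235.0 MPa, ρ = 8762 kg/m³
  sample F: M = 9.89×10⁻³
  sample L: M = 3.92×10⁻³
  sample Y: M = 1.75×10⁻³
  sample D: M = 1.49×10⁻³
The maximum is for sample F.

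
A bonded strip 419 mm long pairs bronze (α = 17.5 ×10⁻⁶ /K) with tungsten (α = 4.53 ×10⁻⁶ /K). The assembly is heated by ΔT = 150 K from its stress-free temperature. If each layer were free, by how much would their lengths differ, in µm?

815 µm

Δα = |17.5 − 4.53|×10⁻⁶/K = 13.0×10⁻⁶/K.
ΔL_mismatch = Δα·L·ΔT = 13.0×10⁻⁶ × 419.0 mm × 150.0 K = 815 µm.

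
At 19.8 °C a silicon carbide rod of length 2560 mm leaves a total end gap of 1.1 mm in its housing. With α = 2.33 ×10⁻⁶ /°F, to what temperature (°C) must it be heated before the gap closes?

α = 2.33×10⁻⁶/°F × 9/5 = 4.19×10⁻⁶/K.
α·L₀·ΔT = 1.1 mm ⇒ ΔT = 1.1 / (4.19×10⁻⁶ × 2560.0) = 102.5 K.
T = 19.8 + 102.5 = 122.3 °C.

122 °C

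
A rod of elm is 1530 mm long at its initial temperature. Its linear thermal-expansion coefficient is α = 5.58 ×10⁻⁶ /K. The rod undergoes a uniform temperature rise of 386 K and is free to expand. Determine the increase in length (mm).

ΔL = α·L₀·ΔT = 5.58×10⁻⁶ × 1530 mm × 386.0 K = 3.30 mm.

3.30 mm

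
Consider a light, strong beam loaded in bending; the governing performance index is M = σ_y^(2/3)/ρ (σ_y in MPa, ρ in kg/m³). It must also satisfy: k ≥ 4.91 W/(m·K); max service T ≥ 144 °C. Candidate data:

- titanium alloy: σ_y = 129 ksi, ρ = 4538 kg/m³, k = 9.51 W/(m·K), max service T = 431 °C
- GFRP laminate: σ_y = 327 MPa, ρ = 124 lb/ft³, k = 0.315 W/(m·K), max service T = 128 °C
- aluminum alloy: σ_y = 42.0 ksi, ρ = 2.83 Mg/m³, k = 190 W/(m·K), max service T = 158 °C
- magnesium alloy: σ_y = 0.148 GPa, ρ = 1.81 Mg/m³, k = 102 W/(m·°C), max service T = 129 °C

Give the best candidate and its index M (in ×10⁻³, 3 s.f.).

titanium alloy, M = 20.4×10⁻³

Screen on constraints: k ≥ 4.91 W/(m·K); max service T ≥ 144 °C. Survivors: titanium alloy, aluminum alloy.
Convert each candidate to consistent units, then evaluate M:
  titanium alloy: σ_y = 889.4 MPa, ρ = 4538 kg/m³
  aluminum alloy: σ_y = 289.6 MPa, ρ = 2830 kg/m³
  titanium alloy: M = 20.4×10⁻³
  aluminum alloy: M = 15.5×10⁻³
Titanium alloy has the largest M.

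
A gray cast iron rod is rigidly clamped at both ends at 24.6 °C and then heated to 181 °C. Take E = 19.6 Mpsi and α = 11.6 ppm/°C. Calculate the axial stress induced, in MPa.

E = 19.6 Mpsi = 135.1 GPa.
ΔT = 156.4 K. Constrained thermal stress σ = E·α·ΔT = 135.1×10³ MPa × 11.6×10⁻⁶ × 156.4 = 245 MPa (compressive).

245 MPa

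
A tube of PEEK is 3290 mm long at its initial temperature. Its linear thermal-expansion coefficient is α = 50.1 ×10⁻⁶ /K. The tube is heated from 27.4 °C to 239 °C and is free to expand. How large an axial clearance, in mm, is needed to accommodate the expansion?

34.9 mm

ΔT = 239 − 27.4 = 211.6 K.
ΔL = α·L₀·ΔT = 50.1×10⁻⁶ × 3290 mm × 211.6 K = 34.9 mm.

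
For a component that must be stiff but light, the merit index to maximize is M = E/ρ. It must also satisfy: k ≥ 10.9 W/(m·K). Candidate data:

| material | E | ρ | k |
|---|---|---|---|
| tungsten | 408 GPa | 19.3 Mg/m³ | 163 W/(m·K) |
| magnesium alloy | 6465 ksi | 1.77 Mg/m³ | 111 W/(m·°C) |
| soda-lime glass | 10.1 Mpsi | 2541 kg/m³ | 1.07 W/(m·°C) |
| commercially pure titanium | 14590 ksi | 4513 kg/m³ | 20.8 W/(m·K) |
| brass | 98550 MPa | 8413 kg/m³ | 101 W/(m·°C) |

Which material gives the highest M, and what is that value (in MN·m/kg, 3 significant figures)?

magnesium alloy, M = 25.2 MN·m/kg

Screen on constraints: k ≥ 10.9 W/(m·K). Survivors: tungsten, magnesium alloy, commercially pure titanium, brass.
Convert each candidate to consistent units, then evaluate M:
  tungsten: E = 408.0 GPa, ρ = 19300 kg/m³
  magnesium alloy: E = 44.57 GPa, ρ = 1770 kg/m³
  commercially pure titanium: E = 100.6 GPa, ρ = 4513 kg/m³
  brass: E = 98.55 GPa, ρ = 8413 kg/m³
  magnesium alloy: M = 25.2 MN·m/kg
  commercially pure titanium: M = 22.3 MN·m/kg
  tungsten: M = 21.1 MN·m/kg
  brass: M = 11.7 MN·m/kg
Highest index: magnesium alloy.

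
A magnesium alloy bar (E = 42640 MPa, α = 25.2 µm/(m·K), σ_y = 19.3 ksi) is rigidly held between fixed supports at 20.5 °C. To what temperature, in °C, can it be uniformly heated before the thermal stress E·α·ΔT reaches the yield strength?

E = 42640 MPa = 42.64 GPa.
σ_y = 19.3 ksi = 133.1 MPa.
E·α·ΔT = 133.1 MPa ⇒ ΔT = 133.1 / (42.64×10³ × 25.2×10⁻⁶) = 123.8 K.
T = 20.5 + 123.8 = 144.3 °C.

144 °C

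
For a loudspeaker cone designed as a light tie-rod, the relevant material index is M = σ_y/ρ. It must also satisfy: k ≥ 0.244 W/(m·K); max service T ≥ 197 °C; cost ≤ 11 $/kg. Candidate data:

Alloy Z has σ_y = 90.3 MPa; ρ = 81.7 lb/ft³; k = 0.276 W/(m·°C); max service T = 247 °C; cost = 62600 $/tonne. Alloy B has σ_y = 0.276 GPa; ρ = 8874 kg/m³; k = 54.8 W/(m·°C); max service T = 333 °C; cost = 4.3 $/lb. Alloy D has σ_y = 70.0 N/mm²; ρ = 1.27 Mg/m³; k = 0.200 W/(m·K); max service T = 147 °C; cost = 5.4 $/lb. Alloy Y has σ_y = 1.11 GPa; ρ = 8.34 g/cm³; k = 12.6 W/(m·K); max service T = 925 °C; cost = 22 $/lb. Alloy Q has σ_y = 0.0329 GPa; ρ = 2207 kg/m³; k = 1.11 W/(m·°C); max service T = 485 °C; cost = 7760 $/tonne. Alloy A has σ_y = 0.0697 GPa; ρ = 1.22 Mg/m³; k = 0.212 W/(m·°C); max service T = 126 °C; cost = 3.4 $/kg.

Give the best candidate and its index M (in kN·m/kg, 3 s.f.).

Screen on constraints: k ≥ 0.244 W/(m·K); max service T ≥ 197 °C; cost ≤ 11 $/kg. Survivors: alloy B, alloy Q.
Normalizing units and computing the index:
  alloy B: σ_y = 276.0 MPa, ρ = 8874 kg/m³
  alloy Q: σ_y = 32.90 MPa, ρ = 2207 kg/m³
  alloy B: M = 31.1 kN·m/kg
  alloy Q: M = 14.9 kN·m/kg
Alloy B ranks first.

alloy B, M = 31.1 kN·m/kg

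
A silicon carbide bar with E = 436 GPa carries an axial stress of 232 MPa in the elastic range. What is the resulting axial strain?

5.32×10⁻⁴

ε = σ/E = 232 / 436000 = 5.32×10⁻⁴.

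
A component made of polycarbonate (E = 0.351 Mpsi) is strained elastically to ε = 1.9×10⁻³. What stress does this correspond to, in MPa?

E = 0.351 Mpsi = 2.420 GPa.
σ = E·ε = 2420 MPa × 1.9×10⁻³ = 4.60 MPa.

4.60 MPa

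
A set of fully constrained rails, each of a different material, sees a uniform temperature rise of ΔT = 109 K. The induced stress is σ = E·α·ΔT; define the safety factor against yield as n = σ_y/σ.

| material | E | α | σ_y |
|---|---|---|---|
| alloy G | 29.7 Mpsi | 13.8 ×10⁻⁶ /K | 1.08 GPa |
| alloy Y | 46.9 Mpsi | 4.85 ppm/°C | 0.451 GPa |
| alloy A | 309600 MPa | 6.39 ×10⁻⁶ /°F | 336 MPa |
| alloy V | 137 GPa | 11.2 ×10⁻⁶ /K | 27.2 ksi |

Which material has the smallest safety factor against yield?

With everything in SI (GPa, ×10⁻⁶/K, MPa):
  alloy G: E = 204.8, α = 13.8, σ_y = 1080 → σ = 308 MPa, n = 3.51
  alloy Y: E = 323.4, α = 4.85, σ_y = 451.0 → σ = 171 MPa, n = 2.64
  alloy A: E = 309.6, α = 11.5, σ_y = 336.0 → σ = 388 MPa, n = 0.866
  alloy V: E = 137.0, α = 11.2, σ_y = 187.5 → σ = 167 MPa, n = 1.12
Alloy A has the lowest safety factor, n = 0.866.

alloy A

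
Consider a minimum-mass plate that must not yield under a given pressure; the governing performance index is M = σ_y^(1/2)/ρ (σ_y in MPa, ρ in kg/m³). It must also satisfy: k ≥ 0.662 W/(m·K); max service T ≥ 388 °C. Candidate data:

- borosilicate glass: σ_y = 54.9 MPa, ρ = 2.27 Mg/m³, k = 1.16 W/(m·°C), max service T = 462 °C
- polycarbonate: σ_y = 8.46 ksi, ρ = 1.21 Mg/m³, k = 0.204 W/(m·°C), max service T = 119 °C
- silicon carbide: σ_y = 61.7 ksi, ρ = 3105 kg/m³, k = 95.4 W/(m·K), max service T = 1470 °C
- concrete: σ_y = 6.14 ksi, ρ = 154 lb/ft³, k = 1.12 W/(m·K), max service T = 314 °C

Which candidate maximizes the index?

silicon carbide

Screen on constraints: k ≥ 0.662 W/(m·K); max service T ≥ 388 °C. Survivors: borosilicate glass, silicon carbide.
Normalizing units and computing the index:
  borosilicate glass: σ_y = 54.90 MPa, ρ = 2270 kg/m³
  silicon carbide: σ_y = 425.4 MPa, ρ = 3105 kg/m³
  silicon carbide: M = 6.64×10⁻³
  borosilicate glass: M = 3.26×10⁻³
Silicon carbide ranks first.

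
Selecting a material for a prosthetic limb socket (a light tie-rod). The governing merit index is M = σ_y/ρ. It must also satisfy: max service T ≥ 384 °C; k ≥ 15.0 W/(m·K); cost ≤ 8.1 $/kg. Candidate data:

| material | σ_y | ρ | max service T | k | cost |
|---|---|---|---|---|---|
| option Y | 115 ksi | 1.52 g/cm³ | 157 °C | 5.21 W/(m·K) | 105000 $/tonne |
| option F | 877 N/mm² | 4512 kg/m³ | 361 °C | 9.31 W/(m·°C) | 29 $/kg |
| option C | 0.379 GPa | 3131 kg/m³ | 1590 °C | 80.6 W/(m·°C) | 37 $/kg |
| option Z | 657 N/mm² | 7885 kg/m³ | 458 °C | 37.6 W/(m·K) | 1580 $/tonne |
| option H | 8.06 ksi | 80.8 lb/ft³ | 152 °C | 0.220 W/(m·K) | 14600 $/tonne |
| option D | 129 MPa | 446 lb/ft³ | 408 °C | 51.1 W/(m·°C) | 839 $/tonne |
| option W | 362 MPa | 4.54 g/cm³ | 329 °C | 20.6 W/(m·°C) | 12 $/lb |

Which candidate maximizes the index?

Screen on constraints: max service T ≥ 384 °C; k ≥ 15.0 W/(m·K); cost ≤ 8.1 $/kg. Survivors: option Z, option D.
Putting every candidate on a common basis:
  option Z: σ_y = 657.0 MPa, ρ = 7885 kg/m³
  option D: σ_y = 129.0 MPa, ρ = 7144 kg/m³
  option Z: M = 83.3 kN·m/kg
  option D: M = 18.1 kN·m/kg
Option Z ranks first.

option Z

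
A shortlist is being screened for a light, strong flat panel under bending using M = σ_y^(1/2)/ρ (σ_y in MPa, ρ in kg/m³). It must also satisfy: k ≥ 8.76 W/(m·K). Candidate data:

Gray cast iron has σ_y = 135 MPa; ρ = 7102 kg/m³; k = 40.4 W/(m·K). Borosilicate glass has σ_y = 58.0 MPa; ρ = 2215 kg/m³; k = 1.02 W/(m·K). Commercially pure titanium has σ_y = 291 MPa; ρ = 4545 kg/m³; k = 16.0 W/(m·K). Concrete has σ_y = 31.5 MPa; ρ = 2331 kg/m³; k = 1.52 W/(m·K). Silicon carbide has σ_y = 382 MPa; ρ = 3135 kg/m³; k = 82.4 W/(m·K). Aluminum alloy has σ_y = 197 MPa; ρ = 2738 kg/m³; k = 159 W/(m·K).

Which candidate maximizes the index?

Screen on constraints: k ≥ 8.76 W/(m·K). Survivors: gray cast iron, commercially pure titanium, silicon carbide, aluminum alloy.
Per-candidate index values:
  silicon carbide: M = 6.23×10⁻³
  aluminum alloy: M = 5.13×10⁻³
  commercially pure titanium: M = 3.75×10⁻³
  gray cast iron: M = 1.64×10⁻³
Silicon carbide has the largest M.

silicon carbide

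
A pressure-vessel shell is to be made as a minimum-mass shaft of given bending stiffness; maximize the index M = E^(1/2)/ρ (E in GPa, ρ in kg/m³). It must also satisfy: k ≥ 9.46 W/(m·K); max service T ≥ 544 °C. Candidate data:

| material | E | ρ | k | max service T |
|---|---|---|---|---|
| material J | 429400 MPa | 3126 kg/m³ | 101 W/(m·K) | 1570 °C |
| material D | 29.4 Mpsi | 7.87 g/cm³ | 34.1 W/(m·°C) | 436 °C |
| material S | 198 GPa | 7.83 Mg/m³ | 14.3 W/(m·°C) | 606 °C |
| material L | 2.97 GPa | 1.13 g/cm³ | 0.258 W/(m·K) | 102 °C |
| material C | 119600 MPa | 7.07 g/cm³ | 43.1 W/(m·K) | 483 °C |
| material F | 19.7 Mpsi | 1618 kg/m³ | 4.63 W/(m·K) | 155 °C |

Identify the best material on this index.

Screen on constraints: k ≥ 9.46 W/(m·K); max service T ≥ 544 °C. Survivors: material J, material S.
Normalizing units and computing the index:
  material J: E = 429.4 GPa, ρ = 3126 kg/m³
  material S: E = 198.0 GPa, ρ = 7830 kg/m³
  material J: M = 6.63×10⁻³
  material S: M = 1.80×10⁻³
The maximum is for material J.

material J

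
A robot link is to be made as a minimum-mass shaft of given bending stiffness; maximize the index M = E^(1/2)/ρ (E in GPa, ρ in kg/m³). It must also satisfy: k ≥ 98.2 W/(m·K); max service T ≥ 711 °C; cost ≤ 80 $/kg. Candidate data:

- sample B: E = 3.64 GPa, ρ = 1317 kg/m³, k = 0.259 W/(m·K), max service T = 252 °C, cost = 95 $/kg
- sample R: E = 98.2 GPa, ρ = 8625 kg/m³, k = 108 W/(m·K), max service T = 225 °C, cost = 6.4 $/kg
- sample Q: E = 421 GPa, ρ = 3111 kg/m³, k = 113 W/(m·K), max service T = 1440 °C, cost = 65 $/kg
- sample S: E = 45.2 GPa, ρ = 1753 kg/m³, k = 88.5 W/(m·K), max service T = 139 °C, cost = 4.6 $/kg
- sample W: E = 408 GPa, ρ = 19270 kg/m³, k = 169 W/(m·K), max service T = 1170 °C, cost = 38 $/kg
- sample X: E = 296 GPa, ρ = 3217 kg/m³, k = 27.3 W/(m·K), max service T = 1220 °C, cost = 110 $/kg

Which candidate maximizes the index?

sample Q

Screen on constraints: k ≥ 98.2 W/(m·K); max service T ≥ 711 °C; cost ≤ 80 $/kg. Survivors: sample Q, sample W.
Computing M directly (units already consistent):
  sample Q: M = 6.60×10⁻³
  sample W: M = 1.05×10⁻³
Sample Q has the largest M.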